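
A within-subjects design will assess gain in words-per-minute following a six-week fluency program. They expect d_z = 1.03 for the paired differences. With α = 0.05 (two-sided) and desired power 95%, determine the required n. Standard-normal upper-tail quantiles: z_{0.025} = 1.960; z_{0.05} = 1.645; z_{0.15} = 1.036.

n = 13 pairs

For a paired (one-sample on differences) test: n = ((z_{α/2} + z_β) / d)².
z_{α/2} + z_β = 1.960 + 1.645 = 3.605.
n = (3.605 / 1.03)² = 3.500² = 12.25.
Round up.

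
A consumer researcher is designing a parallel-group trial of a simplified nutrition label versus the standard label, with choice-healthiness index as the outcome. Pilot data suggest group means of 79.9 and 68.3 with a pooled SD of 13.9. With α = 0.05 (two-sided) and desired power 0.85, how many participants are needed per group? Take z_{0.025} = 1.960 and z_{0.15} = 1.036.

n = 26 per group

Cohen's d = |M₁ − M₂| / SD_pooled = |79.9 − 68.3| / 13.9 = 11.6 / 13.9 = 0.835.
For two independent groups with equal n: n = 2·((z_{α/2} + z_β) / d)².
z_{α/2} + z_β = 1.960 + 1.036 = 2.996.
n = 2 × (2.996 / 0.835)² = 2 × 3.588² = 2 × 12.87 = 25.7.
Round up to the next whole participant.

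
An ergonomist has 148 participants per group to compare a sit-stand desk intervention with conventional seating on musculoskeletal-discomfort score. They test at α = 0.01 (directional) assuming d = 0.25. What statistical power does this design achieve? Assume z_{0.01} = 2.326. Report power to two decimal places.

For two equal groups, power = Φ(d·√(n/2) − z_{α}).
d·√(n/2) = 0.25 × √(148/2) = 0.25 × 8.602 = 2.151.
z_β = 2.151 − 2.326 = -0.175.
Power = Φ(-0.175) = 0.430.

power ≈ 0.43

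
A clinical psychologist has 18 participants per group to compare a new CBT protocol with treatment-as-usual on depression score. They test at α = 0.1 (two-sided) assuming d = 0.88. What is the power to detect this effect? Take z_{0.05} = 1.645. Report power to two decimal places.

power ≈ 0.84

For two equal groups, power = Φ(d·√(n/2) − z_{α/2}).
d·√(n/2) = 0.88 × √(18/2) = 0.88 × 3.000 = 2.640.
z_β = 2.640 − 1.645 = 0.995.
Power = Φ(0.995) = 0.840.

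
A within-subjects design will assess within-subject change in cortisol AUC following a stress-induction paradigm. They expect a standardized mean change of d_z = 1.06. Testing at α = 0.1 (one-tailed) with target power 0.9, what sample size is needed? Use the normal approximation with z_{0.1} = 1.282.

n = 6 pairs

For a paired (one-sample on differences) test: n = ((z_{α} + z_β) / d)².
z_{α} + z_β = 1.282 + 1.282 = 2.564.
n = (2.564 / 1.06)² = 2.419² = 5.85.
Round up.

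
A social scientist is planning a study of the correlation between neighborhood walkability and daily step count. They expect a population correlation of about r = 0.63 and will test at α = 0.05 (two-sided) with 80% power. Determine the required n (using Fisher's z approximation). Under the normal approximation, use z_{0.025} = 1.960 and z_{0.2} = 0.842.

n = 18

Fisher's z: C = ½·ln((1+r)/(1−r)) = ½·ln(4.4054) = 0.7414.
n = ((z_{α/2} + z_β)/C)² + 3.
(1.960 + 0.842) / 0.7414 = 2.802 / 0.7414 = 3.779.
n = 3.779² + 3 = 14.28 + 3 = 17.3.
Round up.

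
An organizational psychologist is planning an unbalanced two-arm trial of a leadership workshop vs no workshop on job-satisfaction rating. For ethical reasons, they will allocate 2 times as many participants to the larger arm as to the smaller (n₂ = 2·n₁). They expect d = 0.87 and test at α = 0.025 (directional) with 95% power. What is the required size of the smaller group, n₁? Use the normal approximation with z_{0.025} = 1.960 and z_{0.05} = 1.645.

n₁ = 26

With allocation ratio k = n₂/n₁ = 2, Var(x̄₁−x̄₂) = σ²(1/n₁ + 1/(k·n₁)) = σ²·(k+1)/(k·n₁).
So n₁ = (1 + 1/k)·((z_{α} + z_β)/d)² = 1.500 × (3.605/0.87)².
n₁ = 1.500 × 17.17 = 25.8.
Round up: n₁ = 26, giving n₂ = 2 × 26 = 52.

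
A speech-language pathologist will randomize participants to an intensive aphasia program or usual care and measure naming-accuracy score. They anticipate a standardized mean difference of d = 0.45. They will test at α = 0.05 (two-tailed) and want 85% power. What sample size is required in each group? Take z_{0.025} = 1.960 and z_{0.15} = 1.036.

n = 89 per group

For two independent groups with equal n: n = 2·((z_{α/2} + z_β) / d)².
z_{α/2} + z_β = 1.960 + 1.036 = 2.996.
n = 2 × (2.996 / 0.45)² = 2 × 6.658² = 2 × 44.33 = 88.7.
Round up to the next whole participant.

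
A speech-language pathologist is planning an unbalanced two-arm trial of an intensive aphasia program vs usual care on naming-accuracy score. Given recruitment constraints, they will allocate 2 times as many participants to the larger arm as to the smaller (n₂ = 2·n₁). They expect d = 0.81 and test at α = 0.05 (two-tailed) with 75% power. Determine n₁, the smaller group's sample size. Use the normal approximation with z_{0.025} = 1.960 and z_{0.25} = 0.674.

With allocation ratio k = n₂/n₁ = 2, Var(x̄₁−x̄₂) = σ²(1/n₁ + 1/(k·n₁)) = σ²·(k+1)/(k·n₁).
So n₁ = (1 + 1/k)·((z_{α/2} + z_β)/d)² = 1.500 × (2.634/0.81)².
n₁ = 1.500 × 10.57 = 15.9.
Round up: n₁ = 16, giving n₂ = 2 × 16 = 32.

n₁ = 16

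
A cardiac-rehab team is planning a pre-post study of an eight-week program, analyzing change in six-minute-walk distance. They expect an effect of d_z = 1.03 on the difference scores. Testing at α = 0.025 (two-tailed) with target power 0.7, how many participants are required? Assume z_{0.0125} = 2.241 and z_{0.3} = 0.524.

For a paired (one-sample on differences) test: n = ((z_{α/2} + z_β) / d)².
z_{α/2} + z_β = 2.241 + 0.524 = 2.765.
n = (2.765 / 1.03)² = 2.684² = 7.21.
Round up.

n = 8 pairs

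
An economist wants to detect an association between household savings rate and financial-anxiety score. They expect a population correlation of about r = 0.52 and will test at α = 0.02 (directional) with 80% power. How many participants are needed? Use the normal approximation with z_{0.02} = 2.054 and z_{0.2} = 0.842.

n = 29

Fisher's z: C = ½·ln((1+r)/(1−r)) = ½·ln(3.1667) = 0.5763.
n = ((z_{α} + z_β)/C)² + 3.
(2.054 + 0.842) / 0.5763 = 2.896 / 0.5763 = 5.025.
n = 5.025² + 3 = 25.25 + 3 = 28.3.
Round up.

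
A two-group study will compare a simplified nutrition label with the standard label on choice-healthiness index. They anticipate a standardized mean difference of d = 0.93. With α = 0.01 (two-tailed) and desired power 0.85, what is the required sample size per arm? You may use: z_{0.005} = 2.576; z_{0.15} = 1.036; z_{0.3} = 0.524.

n = 31 per group

For two independent groups with equal n: n = 2·((z_{α/2} + z_β) / d)².
z_{α/2} + z_β = 2.576 + 1.036 = 3.612.
n = 2 × (3.612 / 0.93)² = 2 × 3.884² = 2 × 15.08 = 30.2.
Round up to the next whole participant.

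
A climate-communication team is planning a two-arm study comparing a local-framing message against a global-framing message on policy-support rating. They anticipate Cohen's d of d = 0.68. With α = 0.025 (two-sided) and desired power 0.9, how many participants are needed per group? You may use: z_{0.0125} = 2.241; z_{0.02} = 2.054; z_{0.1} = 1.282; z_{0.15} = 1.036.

For two independent groups with equal n: n = 2·((z_{α/2} + z_β) / d)².
z_{α/2} + z_β = 2.241 + 1.282 = 3.523.
n = 2 × (3.523 / 0.68)² = 2 × 5.181² = 2 × 26.84 = 53.7.
Round up to the next whole participant.

n = 54 per group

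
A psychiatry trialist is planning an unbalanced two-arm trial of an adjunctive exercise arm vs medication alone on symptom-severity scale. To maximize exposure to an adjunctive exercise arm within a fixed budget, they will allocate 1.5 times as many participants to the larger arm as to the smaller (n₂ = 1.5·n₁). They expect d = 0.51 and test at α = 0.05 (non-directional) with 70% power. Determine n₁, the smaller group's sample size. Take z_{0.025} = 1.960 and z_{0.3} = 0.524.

n₁ = 40

With allocation ratio k = n₂/n₁ = 1.5, Var(x̄₁−x̄₂) = σ²(1/n₁ + 1/(k·n₁)) = σ²·(k+1)/(k·n₁).
So n₁ = (1 + 1/k)·((z_{α/2} + z_β)/d)² = 1.667 × (2.484/0.51)².
n₁ = 1.667 × 23.72 = 39.5.
Round up: n₁ = 40, giving n₂ = 1.5 × 40 = 60.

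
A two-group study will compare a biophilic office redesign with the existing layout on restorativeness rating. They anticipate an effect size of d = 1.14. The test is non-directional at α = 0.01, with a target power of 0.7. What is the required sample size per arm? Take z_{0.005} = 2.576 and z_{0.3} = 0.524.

n = 15 per group

For two independent groups with equal n: n = 2·((z_{α/2} + z_β) / d)².
z_{α/2} + z_β = 2.576 + 0.524 = 3.100.
n = 2 × (3.100 / 1.14)² = 2 × 2.719² = 2 × 7.39 = 14.8.
Round up to the next whole participant.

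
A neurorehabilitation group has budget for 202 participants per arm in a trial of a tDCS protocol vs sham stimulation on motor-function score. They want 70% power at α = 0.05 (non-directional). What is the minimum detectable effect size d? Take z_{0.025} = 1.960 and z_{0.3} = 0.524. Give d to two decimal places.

d_min ≈ 0.25

For two independent groups of n = 202 each: d_min = (z_{α/2} + z_β)·√(2/n).
z-sum = 1.960 + 0.524 = 2.484.
d_min = 2.484 × √(2/202) = 2.484 × 0.0995 = 0.247.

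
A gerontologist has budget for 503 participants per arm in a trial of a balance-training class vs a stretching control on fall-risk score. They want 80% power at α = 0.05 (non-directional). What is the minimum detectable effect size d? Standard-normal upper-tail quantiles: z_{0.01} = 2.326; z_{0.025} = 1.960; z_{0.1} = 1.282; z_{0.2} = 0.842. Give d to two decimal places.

For two independent groups of n = 503 each: d_min = (z_{α/2} + z_β)·√(2/n).
z-sum = 1.960 + 0.842 = 2.802.
d_min = 2.802 × √(2/503) = 2.802 × 0.0631 = 0.177.

d_min ≈ 0.18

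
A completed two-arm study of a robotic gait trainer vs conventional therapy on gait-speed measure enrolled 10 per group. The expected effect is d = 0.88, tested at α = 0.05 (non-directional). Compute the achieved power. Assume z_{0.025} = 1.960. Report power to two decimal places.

For two equal groups, power = Φ(d·√(n/2) − z_{α/2}).
d·√(n/2) = 0.88 × √(10/2) = 0.88 × 2.236 = 1.968.
z_β = 1.968 − 1.960 = 0.008.
Power = Φ(0.008) = 0.503.

power ≈ 0.50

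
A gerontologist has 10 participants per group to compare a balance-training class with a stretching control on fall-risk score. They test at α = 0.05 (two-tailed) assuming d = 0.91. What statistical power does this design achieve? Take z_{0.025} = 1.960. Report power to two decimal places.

power ≈ 0.53

For two equal groups, power = Φ(d·√(n/2) − z_{α/2}).
d·√(n/2) = 0.91 × √(10/2) = 0.91 × 2.236 = 2.035.
z_β = 2.035 − 1.960 = 0.075.
Power = Φ(0.075) = 0.530.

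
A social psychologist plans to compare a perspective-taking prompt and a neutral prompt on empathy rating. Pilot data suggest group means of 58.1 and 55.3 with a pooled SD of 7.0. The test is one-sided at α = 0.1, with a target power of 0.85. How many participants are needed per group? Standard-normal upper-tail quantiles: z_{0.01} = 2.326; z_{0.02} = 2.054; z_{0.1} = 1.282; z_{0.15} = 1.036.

Cohen's d = |M₁ − M₂| / SD_pooled = |58.1 − 55.3| / 7.0 = 2.8 / 7.0 = 0.400.
For two independent groups with equal n: n = 2·((z_{α} + z_β) / d)².
z_{α} + z_β = 1.282 + 1.036 = 2.318.
n = 2 × (2.318 / 0.400)² = 2 × 5.795² = 2 × 33.58 = 67.2.
Round up to the next whole participant.

n = 68 per group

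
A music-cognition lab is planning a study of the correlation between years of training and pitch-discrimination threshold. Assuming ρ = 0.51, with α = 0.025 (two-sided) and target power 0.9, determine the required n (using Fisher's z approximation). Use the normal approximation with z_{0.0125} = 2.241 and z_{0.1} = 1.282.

n = 43

Fisher's z: C = ½·ln((1+r)/(1−r)) = ½·ln(3.0816) = 0.5627.
n = ((z_{α/2} + z_β)/C)² + 3.
(2.241 + 1.282) / 0.5627 = 3.523 / 0.5627 = 6.261.
n = 6.261² + 3 = 39.20 + 3 = 42.2.
Round up.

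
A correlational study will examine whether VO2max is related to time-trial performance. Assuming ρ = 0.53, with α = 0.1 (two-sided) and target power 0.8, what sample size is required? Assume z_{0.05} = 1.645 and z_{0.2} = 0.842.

Fisher's z: C = ½·ln((1+r)/(1−r)) = ½·ln(3.2553) = 0.5901.
n = ((z_{α/2} + z_β)/C)² + 3.
(1.645 + 0.842) / 0.5901 = 2.487 / 0.5901 = 4.215.
n = 4.215² + 3 = 17.76 + 3 = 20.8.
Round up.

n = 21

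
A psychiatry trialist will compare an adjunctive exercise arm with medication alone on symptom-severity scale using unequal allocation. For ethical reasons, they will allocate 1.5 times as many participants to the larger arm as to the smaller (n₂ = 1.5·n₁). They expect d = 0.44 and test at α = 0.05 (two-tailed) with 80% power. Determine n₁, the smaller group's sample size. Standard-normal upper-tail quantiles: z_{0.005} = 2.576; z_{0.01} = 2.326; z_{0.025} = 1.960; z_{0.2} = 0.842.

With allocation ratio k = n₂/n₁ = 1.5, Var(x̄₁−x̄₂) = σ²(1/n₁ + 1/(k·n₁)) = σ²·(k+1)/(k·n₁).
So n₁ = (1 + 1/k)·((z_{α/2} + z_β)/d)² = 1.667 × (2.802/0.44)².
n₁ = 1.667 × 40.55 = 67.6.
Round up: n₁ = 68, giving n₂ = 1.5 × 68 = 102.

n₁ = 68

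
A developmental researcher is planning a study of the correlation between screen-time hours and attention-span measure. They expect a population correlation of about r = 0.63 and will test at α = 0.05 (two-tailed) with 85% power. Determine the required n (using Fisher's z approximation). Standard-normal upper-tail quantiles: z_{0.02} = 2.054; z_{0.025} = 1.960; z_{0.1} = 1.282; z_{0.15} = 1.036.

Fisher's z: C = ½·ln((1+r)/(1−r)) = ½·ln(4.4054) = 0.7414.
n = ((z_{α/2} + z_β)/C)² + 3.
(1.960 + 1.036) / 0.7414 = 2.996 / 0.7414 = 4.041.
n = 4.041² + 3 = 16.33 + 3 = 19.3.
Round up.

n = 20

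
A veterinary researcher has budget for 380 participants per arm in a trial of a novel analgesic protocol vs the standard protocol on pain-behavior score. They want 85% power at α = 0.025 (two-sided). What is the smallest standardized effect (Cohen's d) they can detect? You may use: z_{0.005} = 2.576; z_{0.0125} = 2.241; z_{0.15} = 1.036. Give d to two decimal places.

For two independent groups of n = 380 each: d_min = (z_{α/2} + z_β)·√(2/n).
z-sum = 2.241 + 1.036 = 3.277.
d_min = 3.277 × √(2/380) = 3.277 × 0.0725 = 0.238.

d_min ≈ 0.24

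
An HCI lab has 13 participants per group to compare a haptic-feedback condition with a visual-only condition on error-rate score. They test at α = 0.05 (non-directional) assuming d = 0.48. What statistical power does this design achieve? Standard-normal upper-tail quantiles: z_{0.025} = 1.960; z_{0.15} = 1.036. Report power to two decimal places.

For two equal groups, power = Φ(d·√(n/2) − z_{α/2}).
d·√(n/2) = 0.48 × √(13/2) = 0.48 × 2.550 = 1.224.
z_β = 1.224 − 1.960 = -0.736.
Power = Φ(-0.736) = 0.231.

power ≈ 0.23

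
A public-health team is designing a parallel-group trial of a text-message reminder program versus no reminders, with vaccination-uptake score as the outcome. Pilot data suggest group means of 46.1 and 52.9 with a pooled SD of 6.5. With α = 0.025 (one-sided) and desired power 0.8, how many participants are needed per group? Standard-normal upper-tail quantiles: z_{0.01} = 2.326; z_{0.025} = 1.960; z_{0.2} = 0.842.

Cohen's d = |M₁ − M₂| / SD_pooled = |46.1 − 52.9| / 6.5 = 6.8 / 6.5 = 1.046.
For two independent groups with equal n: n = 2·((z_{α} + z_β) / d)².
z_{α} + z_β = 1.960 + 0.842 = 2.802.
n = 2 × (2.802 / 1.046)² = 2 × 2.679² = 2 × 7.18 = 14.4.
Round up to the next whole participant.

n = 15 per group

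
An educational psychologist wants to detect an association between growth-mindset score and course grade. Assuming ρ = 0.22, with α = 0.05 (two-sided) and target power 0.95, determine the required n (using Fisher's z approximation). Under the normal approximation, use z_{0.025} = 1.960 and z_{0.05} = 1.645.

Fisher's z: C = ½·ln((1+r)/(1−r)) = ½·ln(1.5641) = 0.2237.
n = ((z_{α/2} + z_β)/C)² + 3.
(1.960 + 1.645) / 0.2237 = 3.605 / 0.2237 = 16.115.
n = 16.115² + 3 = 259.70 + 3 = 262.7.
Round up.

n = 263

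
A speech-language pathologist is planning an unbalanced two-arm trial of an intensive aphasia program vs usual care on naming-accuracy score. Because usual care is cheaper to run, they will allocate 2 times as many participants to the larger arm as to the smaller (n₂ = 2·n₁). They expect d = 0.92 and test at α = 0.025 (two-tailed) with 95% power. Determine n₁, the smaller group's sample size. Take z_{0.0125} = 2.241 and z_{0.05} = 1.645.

With allocation ratio k = n₂/n₁ = 2, Var(x̄₁−x̄₂) = σ²(1/n₁ + 1/(k·n₁)) = σ²·(k+1)/(k·n₁).
So n₁ = (1 + 1/k)·((z_{α/2} + z_β)/d)² = 1.500 × (3.886/0.92)².
n₁ = 1.500 × 17.84 = 26.8.
Round up: n₁ = 27, giving n₂ = 2 × 27 = 54.

n₁ = 27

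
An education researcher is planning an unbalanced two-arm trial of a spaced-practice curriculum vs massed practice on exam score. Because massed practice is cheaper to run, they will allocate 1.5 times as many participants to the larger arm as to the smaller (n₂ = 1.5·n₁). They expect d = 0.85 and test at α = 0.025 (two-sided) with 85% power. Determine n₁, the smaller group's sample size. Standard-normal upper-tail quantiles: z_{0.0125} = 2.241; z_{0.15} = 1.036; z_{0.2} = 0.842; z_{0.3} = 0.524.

With allocation ratio k = n₂/n₁ = 1.5, Var(x̄₁−x̄₂) = σ²(1/n₁ + 1/(k·n₁)) = σ²·(k+1)/(k·n₁).
So n₁ = (1 + 1/k)·((z_{α/2} + z_β)/d)² = 1.667 × (3.277/0.85)².
n₁ = 1.667 × 14.86 = 24.8.
Round up: n₁ = 25, giving n₂ = ⌈1.5 × 25⌉ = ⌈37.5⌉ = 38.

n₁ = 25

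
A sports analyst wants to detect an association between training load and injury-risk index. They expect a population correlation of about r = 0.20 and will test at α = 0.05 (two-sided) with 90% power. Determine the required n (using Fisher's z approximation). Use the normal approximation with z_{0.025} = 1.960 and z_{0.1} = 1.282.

Fisher's z: C = ½·ln((1+r)/(1−r)) = ½·ln(1.5000) = 0.2027.
n = ((z_{α/2} + z_β)/C)² + 3.
(1.960 + 1.282) / 0.2027 = 3.242 / 0.2027 = 15.994.
n = 15.994² + 3 = 255.81 + 3 = 258.8.
Round up.

n = 259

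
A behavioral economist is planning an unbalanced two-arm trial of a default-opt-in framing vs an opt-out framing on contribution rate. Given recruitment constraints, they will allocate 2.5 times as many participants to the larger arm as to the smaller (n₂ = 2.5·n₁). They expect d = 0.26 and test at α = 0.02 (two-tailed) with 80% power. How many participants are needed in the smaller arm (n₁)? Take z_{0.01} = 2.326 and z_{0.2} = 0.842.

n₁ = 208

With allocation ratio k = n₂/n₁ = 2.5, Var(x̄₁−x̄₂) = σ²(1/n₁ + 1/(k·n₁)) = σ²·(k+1)/(k·n₁).
So n₁ = (1 + 1/k)·((z_{α/2} + z_β)/d)² = 1.400 × (3.168/0.26)².
n₁ = 1.400 × 148.46 = 207.9.
Round up: n₁ = 208, giving n₂ = 2.5 × 208 = 520.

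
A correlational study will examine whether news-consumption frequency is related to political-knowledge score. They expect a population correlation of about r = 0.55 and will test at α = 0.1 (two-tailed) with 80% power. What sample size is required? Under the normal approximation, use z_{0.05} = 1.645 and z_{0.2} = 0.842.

Fisher's z: C = ½·ln((1+r)/(1−r)) = ½·ln(3.4444) = 0.6184.
n = ((z_{α/2} + z_β)/C)² + 3.
(1.645 + 0.842) / 0.6184 = 2.487 / 0.6184 = 4.022.
n = 4.022² + 3 = 16.17 + 3 = 19.2.
Round up.

n = 20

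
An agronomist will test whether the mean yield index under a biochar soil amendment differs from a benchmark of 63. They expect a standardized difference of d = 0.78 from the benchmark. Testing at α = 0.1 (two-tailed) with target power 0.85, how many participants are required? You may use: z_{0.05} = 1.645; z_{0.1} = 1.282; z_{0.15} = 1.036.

n = 12

For a one-sample test: n = ((z_{α/2} + z_β) / d)².
z_{α/2} + z_β = 1.645 + 1.036 = 2.681.
n = (2.681 / 0.78)² = 3.437² = 11.81.
Round up.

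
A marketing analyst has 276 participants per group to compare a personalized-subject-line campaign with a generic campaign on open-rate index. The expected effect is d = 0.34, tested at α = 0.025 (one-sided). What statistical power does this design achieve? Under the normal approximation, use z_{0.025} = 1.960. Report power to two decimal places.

For two equal groups, power = Φ(d·√(n/2) − z_{α}).
d·√(n/2) = 0.34 × √(276/2) = 0.34 × 11.747 = 3.994.
z_β = 3.994 − 1.960 = 2.034.
Power = Φ(2.034) = 0.979.

power ≈ 0.98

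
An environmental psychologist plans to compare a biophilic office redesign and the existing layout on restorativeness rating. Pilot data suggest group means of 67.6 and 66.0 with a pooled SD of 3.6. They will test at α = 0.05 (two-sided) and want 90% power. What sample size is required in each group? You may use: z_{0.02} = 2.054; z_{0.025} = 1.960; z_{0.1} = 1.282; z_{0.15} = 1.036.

Cohen's d = |M₁ − M₂| / SD_pooled = |67.6 − 66.0| / 3.6 = 1.6 / 3.6 = 0.444.
For two independent groups with equal n: n = 2·((z_{α/2} + z_β) / d)².
z_{α/2} + z_β = 1.960 + 1.282 = 3.242.
n = 2 × (3.242 / 0.444)² = 2 × 7.302² = 2 × 53.32 = 106.6.
Round up to the next whole participant.

n = 107 per group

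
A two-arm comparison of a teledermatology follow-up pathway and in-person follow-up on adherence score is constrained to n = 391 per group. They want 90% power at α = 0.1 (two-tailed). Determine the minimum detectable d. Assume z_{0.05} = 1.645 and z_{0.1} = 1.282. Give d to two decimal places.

For two independent groups of n = 391 each: d_min = (z_{α/2} + z_β)·√(2/n).
z-sum = 1.645 + 1.282 = 2.927.
d_min = 2.927 × √(2/391) = 2.927 × 0.0715 = 0.209.

d_min ≈ 0.21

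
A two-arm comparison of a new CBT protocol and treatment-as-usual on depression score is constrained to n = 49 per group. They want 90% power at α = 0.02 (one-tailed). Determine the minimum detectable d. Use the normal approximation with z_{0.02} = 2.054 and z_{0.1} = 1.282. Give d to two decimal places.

For two independent groups of n = 49 each: d_min = (z_{α} + z_β)·√(2/n).
z-sum = 2.054 + 1.282 = 3.336.
d_min = 3.336 × √(2/49) = 3.336 × 0.2020 = 0.674.

d_min ≈ 0.67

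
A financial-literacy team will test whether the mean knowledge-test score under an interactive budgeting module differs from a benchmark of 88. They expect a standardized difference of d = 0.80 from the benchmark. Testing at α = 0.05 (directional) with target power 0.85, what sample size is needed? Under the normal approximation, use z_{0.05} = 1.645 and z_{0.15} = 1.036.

n = 12

For a one-sample test: n = ((z_{α} + z_β) / d)².
z_{α} + z_β = 1.645 + 1.036 = 2.681.
n = (2.681 / 0.80)² = 3.351² = 11.23.
Round up.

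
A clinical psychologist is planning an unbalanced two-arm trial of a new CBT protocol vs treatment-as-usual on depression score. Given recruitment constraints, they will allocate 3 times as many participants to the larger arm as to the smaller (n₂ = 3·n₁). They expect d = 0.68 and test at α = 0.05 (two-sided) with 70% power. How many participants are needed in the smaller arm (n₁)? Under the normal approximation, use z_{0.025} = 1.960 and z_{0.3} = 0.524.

n₁ = 18

With allocation ratio k = n₂/n₁ = 3, Var(x̄₁−x̄₂) = σ²(1/n₁ + 1/(k·n₁)) = σ²·(k+1)/(k·n₁).
So n₁ = (1 + 1/k)·((z_{α/2} + z_β)/d)² = 1.333 × (2.484/0.68)².
n₁ = 1.333 × 13.34 = 17.8.
Round up: n₁ = 18, giving n₂ = 3 × 18 = 54.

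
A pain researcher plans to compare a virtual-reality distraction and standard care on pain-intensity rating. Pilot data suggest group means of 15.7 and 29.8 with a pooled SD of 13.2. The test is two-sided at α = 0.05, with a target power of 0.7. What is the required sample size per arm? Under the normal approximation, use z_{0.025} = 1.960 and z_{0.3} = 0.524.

n = 11 per group

Cohen's d = |M₁ − M₂| / SD_pooled = |15.7 − 29.8| / 13.2 = 14.1 / 13.2 = 1.068.
For two independent groups with equal n: n = 2·((z_{α/2} + z_β) / d)².
z_{α/2} + z_β = 1.960 + 0.524 = 2.484.
n = 2 × (2.484 / 1.068)² = 2 × 2.326² = 2 × 5.41 = 10.8.
Round up to the next whole participant.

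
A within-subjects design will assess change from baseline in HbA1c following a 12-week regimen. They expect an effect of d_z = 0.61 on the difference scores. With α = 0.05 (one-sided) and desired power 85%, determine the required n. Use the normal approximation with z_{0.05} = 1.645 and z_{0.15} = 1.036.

n = 20 pairs

For a paired (one-sample on differences) test: n = ((z_{α} + z_β) / d)².
z_{α} + z_β = 1.645 + 1.036 = 2.681.
n = (2.681 / 0.61)² = 4.395² = 19.32.
Round up.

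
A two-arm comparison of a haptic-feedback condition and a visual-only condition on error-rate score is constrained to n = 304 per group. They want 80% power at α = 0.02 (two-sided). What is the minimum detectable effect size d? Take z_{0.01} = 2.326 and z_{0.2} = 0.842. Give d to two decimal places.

d_min ≈ 0.26

For two independent groups of n = 304 each: d_min = (z_{α/2} + z_β)·√(2/n).
z-sum = 2.326 + 0.842 = 3.168.
d_min = 3.168 × √(2/304) = 3.168 × 0.0811 = 0.257.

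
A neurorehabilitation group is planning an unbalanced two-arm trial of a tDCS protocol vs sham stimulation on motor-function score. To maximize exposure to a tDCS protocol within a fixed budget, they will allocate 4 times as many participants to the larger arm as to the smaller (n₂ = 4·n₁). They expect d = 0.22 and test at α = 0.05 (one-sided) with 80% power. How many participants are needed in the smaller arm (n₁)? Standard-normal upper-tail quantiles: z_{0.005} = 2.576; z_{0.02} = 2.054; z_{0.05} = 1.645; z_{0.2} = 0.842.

With allocation ratio k = n₂/n₁ = 4, Var(x̄₁−x̄₂) = σ²(1/n₁ + 1/(k·n₁)) = σ²·(k+1)/(k·n₁).
So n₁ = (1 + 1/k)·((z_{α} + z_β)/d)² = 1.250 × (2.487/0.22)².
n₁ = 1.250 × 127.79 = 159.7.
Round up: n₁ = 160, giving n₂ = 4 × 160 = 640.

n₁ = 160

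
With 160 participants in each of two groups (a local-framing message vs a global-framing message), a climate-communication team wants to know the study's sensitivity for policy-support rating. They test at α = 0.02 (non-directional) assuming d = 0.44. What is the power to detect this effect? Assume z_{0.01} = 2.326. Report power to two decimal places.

For two equal groups, power = Φ(d·√(n/2) − z_{α/2}).
d·√(n/2) = 0.44 × √(160/2) = 0.44 × 8.944 = 3.935.
z_β = 3.935 − 2.326 = 1.609.
Power = Φ(1.609) = 0.946.

power ≈ 0.95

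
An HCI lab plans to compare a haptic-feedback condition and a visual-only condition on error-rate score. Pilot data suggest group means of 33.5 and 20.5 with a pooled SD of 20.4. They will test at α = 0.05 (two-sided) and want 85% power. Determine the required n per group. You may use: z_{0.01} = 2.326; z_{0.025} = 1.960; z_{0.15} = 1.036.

n = 45 per group

Cohen's d = |M₁ − M₂| / SD_pooled = |33.5 − 20.5| / 20.4 = 13.0 / 20.4 = 0.637.
For two independent groups with equal n: n = 2·((z_{α/2} + z_β) / d)².
z_{α/2} + z_β = 1.960 + 1.036 = 2.996.
n = 2 × (2.996 / 0.637)² = 2 × 4.703² = 2 × 22.12 = 44.2.
Round up to the next whole participant.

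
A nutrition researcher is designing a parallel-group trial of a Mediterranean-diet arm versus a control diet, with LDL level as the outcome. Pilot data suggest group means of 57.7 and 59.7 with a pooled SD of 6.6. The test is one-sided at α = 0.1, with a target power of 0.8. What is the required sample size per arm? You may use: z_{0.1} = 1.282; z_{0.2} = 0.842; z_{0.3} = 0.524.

n = 99 per group

Cohen's d = |M₁ − M₂| / SD_pooled = |57.7 − 59.7| / 6.6 = 2.0 / 6.6 = 0.303.
For two independent groups with equal n: n = 2·((z_{α} + z_β) / d)².
z_{α} + z_β = 1.282 + 0.842 = 2.124.
n = 2 × (2.124 / 0.303)² = 2 × 7.010² = 2 × 49.14 = 98.3.
Round up to the next whole participant.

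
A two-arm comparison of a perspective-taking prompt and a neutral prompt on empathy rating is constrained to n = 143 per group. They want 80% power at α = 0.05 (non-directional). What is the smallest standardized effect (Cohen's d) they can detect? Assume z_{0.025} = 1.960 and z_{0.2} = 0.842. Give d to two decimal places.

d_min ≈ 0.33

For two independent groups of n = 143 each: d_min = (z_{α/2} + z_β)·√(2/n).
z-sum = 1.960 + 0.842 = 2.802.
d_min = 2.802 × √(2/143) = 2.802 × 0.1183 = 0.331.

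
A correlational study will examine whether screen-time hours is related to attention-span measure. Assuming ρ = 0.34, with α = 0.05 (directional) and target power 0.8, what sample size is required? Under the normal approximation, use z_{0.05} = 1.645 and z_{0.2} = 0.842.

Fisher's z: C = ½·ln((1+r)/(1−r)) = ½·ln(2.0303) = 0.3541.
n = ((z_{α} + z_β)/C)² + 3.
(1.645 + 0.842) / 0.3541 = 2.487 / 0.3541 = 7.023.
n = 7.023² + 3 = 49.33 + 3 = 52.3.
Round up.

n = 53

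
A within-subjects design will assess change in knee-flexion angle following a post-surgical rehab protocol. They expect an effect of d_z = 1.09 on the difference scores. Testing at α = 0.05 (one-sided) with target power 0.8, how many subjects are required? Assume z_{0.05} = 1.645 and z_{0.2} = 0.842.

n = 6 pairs

For a paired (one-sample on differences) test: n = ((z_{α} + z_β) / d)².
z_{α} + z_β = 1.645 + 0.842 = 2.487.
n = (2.487 / 1.09)² = 2.282² = 5.21.
Round up.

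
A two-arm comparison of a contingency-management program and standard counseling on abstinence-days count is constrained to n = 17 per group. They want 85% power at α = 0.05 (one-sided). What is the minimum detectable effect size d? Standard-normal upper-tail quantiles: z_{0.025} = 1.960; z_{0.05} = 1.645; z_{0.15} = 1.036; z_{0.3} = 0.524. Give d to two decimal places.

d_min ≈ 0.92

For two independent groups of n = 17 each: d_min = (z_{α} + z_β)·√(2/n).
z-sum = 1.645 + 1.036 = 2.681.
d_min = 2.681 × √(2/17) = 2.681 × 0.3430 = 0.920.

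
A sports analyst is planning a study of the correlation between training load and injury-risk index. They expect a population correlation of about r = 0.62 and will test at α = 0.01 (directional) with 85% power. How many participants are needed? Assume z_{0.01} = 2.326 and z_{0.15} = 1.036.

n = 25

Fisher's z: C = ½·ln((1+r)/(1−r)) = ½·ln(4.2632) = 0.7250.
n = ((z_{α} + z_β)/C)² + 3.
(2.326 + 1.036) / 0.7250 = 3.362 / 0.7250 = 4.637.
n = 4.637² + 3 = 21.50 + 3 = 24.5.
Round up.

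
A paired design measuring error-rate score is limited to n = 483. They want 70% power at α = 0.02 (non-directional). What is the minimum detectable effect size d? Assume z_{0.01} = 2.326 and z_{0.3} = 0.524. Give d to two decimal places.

d_min ≈ 0.13

For a single sample (or paired design) of n = 483: d_min = (z_{α/2} + z_β)/√n.
z-sum = 2.326 + 0.524 = 2.850.
d_min = 2.850 / √483 = 2.850 / 21.977 = 0.130.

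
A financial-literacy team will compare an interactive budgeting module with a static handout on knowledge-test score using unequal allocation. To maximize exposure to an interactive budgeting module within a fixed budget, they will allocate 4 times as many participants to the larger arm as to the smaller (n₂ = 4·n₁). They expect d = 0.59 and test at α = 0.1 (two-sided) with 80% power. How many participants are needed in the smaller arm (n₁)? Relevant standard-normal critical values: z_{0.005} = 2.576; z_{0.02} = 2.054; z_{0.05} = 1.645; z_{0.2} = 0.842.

n₁ = 23

With allocation ratio k = n₂/n₁ = 4, Var(x̄₁−x̄₂) = σ²(1/n₁ + 1/(k·n₁)) = σ²·(k+1)/(k·n₁).
So n₁ = (1 + 1/k)·((z_{α/2} + z_β)/d)² = 1.250 × (2.487/0.59)².
n₁ = 1.250 × 17.77 = 22.2.
Round up: n₁ = 23, giving n₂ = 4 × 23 = 92.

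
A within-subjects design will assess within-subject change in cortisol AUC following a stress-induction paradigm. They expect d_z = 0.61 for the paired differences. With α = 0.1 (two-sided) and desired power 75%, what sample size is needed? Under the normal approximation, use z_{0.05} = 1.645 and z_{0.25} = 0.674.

For a paired (one-sample on differences) test: n = ((z_{α/2} + z_β) / d)².
z_{α/2} + z_β = 1.645 + 0.674 = 2.319.
n = (2.319 / 0.61)² = 3.802² = 14.45.
Round up.

n = 15 pairs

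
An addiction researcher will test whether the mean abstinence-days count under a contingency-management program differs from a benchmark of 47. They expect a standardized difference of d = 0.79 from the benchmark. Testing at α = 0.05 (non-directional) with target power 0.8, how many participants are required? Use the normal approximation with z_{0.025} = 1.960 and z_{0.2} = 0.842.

For a one-sample test: n = ((z_{α/2} + z_β) / d)².
z_{α/2} + z_β = 1.960 + 0.842 = 2.802.
n = (2.802 / 0.79)² = 3.547² = 12.58.
Round up.

n = 13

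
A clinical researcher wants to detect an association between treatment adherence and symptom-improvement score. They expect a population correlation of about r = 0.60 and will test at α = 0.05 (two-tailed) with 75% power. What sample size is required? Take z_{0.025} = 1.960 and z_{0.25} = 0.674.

n = 18

Fisher's z: C = ½·ln((1+r)/(1−r)) = ½·ln(4.0000) = 0.6931.
n = ((z_{α/2} + z_β)/C)² + 3.
(1.960 + 0.674) / 0.6931 = 2.634 / 0.6931 = 3.800.
n = 3.800² + 3 = 14.44 + 3 = 17.4.
Round up.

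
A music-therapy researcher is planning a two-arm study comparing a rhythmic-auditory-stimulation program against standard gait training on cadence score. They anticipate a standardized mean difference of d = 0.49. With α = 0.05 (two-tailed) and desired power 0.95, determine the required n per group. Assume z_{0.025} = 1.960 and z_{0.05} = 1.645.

For two independent groups with equal n: n = 2·((z_{α/2} + z_β) / d)².
z_{α/2} + z_β = 1.960 + 1.645 = 3.605.
n = 2 × (3.605 / 0.49)² = 2 × 7.357² = 2 × 54.13 = 108.3.
Round up to the next whole participant.

n = 109 per group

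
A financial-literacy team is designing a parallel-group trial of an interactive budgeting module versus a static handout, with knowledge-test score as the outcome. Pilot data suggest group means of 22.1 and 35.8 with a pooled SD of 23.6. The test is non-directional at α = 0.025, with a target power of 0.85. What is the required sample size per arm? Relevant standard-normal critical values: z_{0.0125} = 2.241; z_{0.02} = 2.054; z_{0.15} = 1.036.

n = 64 per group

Cohen's d = |M₁ − M₂| / SD_pooled = |22.1 − 35.8| / 23.6 = 13.7 / 23.6 = 0.581.
For two independent groups with equal n: n = 2·((z_{α/2} + z_β) / d)².
z_{α/2} + z_β = 2.241 + 1.036 = 3.277.
n = 2 × (3.277 / 0.581)² = 2 × 5.640² = 2 × 31.81 = 63.6.
Round up to the next whole participant.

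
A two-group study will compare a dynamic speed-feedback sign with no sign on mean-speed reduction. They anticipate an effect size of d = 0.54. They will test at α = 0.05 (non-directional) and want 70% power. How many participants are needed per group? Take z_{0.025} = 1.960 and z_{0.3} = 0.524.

n = 43 per group

For two independent groups with equal n: n = 2·((z_{α/2} + z_β) / d)².
z_{α/2} + z_β = 1.960 + 0.524 = 2.484.
n = 2 × (2.484 / 0.54)² = 2 × 4.600² = 2 × 21.16 = 42.3.
Round up to the next whole participant.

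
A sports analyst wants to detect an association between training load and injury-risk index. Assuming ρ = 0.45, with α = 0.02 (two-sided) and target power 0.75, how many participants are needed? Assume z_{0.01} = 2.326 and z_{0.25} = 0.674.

n = 42

Fisher's z: C = ½·ln((1+r)/(1−r)) = ½·ln(2.6364) = 0.4847.
n = ((z_{α/2} + z_β)/C)² + 3.
(2.326 + 0.674) / 0.4847 = 3.000 / 0.4847 = 6.189.
n = 6.189² + 3 = 38.31 + 3 = 41.3.
Round up.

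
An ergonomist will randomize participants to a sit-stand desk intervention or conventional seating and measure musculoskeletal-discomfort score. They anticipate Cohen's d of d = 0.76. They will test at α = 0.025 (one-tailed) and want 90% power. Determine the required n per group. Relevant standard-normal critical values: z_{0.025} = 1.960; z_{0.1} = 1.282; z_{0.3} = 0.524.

n = 37 per group

For two independent groups with equal n: n = 2·((z_{α} + z_β) / d)².
z_{α} + z_β = 1.960 + 1.282 = 3.242.
n = 2 × (3.242 / 0.76)² = 2 × 4.266² = 2 × 18.20 = 36.4.
Round up to the next whole participant.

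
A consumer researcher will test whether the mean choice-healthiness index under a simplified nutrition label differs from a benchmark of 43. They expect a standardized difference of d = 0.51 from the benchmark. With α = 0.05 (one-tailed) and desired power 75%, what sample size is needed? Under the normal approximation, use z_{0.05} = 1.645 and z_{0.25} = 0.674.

For a one-sample test: n = ((z_{α} + z_β) / d)².
z_{α} + z_β = 1.645 + 0.674 = 2.319.
n = (2.319 / 0.51)² = 4.547² = 20.68.
Round up.

n = 21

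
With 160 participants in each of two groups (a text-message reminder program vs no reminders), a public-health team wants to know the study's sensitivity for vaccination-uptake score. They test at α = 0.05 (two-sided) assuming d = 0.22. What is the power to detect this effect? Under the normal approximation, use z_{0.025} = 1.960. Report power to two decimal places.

For two equal groups, power = Φ(d·√(n/2) − z_{α/2}).
d·√(n/2) = 0.22 × √(160/2) = 0.22 × 8.944 = 1.968.
z_β = 1.968 − 1.960 = 0.008.
Power = Φ(0.008) = 0.503.

power ≈ 0.50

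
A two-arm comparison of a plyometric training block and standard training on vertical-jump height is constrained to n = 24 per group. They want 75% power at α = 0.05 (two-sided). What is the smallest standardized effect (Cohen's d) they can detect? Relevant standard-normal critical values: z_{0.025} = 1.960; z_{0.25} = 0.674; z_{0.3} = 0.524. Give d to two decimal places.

For two independent groups of n = 24 each: d_min = (z_{α/2} + z_β)·√(2/n).
z-sum = 1.960 + 0.674 = 2.634.
d_min = 2.634 × √(2/24) = 2.634 × 0.2887 = 0.760.

d_min ≈ 0.76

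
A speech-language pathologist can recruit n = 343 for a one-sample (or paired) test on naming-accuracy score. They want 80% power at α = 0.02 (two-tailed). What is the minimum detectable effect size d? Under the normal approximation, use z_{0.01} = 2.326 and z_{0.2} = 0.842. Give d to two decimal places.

d_min ≈ 0.17

For a single sample (or paired design) of n = 343: d_min = (z_{α/2} + z_β)/√n.
z-sum = 2.326 + 0.842 = 3.168.
d_min = 3.168 / √343 = 3.168 / 18.520 = 0.171.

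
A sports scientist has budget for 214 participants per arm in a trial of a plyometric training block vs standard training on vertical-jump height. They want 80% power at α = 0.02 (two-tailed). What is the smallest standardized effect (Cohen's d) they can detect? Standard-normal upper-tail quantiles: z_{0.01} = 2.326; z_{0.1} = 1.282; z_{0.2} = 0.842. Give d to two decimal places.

For two independent groups of n = 214 each: d_min = (z_{α/2} + z_β)·√(2/n).
z-sum = 2.326 + 0.842 = 3.168.
d_min = 3.168 × √(2/214) = 3.168 × 0.0967 = 0.306.

d_min ≈ 0.31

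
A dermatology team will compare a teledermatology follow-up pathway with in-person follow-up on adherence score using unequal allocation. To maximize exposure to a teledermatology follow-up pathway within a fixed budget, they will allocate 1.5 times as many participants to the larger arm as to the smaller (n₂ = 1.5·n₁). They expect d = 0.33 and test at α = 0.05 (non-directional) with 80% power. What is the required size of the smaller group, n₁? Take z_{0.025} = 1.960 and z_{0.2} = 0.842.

n₁ = 121

With allocation ratio k = n₂/n₁ = 1.5, Var(x̄₁−x̄₂) = σ²(1/n₁ + 1/(k·n₁)) = σ²·(k+1)/(k·n₁).
So n₁ = (1 + 1/k)·((z_{α/2} + z_β)/d)² = 1.667 × (2.802/0.33)².
n₁ = 1.667 × 72.10 = 120.2.
Round up: n₁ = 121, giving n₂ = ⌈1.5 × 121⌉ = ⌈181.5⌉ = 182.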